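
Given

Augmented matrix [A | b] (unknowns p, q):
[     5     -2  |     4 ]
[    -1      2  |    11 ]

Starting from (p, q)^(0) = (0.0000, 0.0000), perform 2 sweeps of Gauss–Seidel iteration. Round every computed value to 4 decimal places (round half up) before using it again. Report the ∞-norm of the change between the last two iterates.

2.3600

Iteration 1:
  p = (4 - (-2)·0.0000) / (5) = 0.8000
  q = (11 - (-1)·0.8000) / (2) = 5.9000
Iteration 2:
  p = (4 - (-2)·5.9000) / (5) = 3.1600
  q = (11 - (-1)·3.1600) / (2) = 7.0800
Change: (2.3600, 1.1800) → max |·| = 2.3600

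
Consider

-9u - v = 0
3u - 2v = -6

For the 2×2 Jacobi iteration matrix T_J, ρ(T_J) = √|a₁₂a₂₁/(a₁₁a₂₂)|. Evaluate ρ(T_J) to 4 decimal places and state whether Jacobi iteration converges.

a₁₂a₂₁/(a₁₁a₂₂) = (-1)·(3) / ((-9)·(-2)) = -0.166667
ρ = √|-0.166667| = √0.166667 = 0.4082
ρ < 1, so Jacobi converges

0.4082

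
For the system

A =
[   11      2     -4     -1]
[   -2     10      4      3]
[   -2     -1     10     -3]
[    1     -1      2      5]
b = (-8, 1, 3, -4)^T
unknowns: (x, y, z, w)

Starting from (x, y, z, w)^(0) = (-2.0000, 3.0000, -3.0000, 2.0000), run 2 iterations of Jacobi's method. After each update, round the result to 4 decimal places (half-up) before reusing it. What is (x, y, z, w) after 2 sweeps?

Iteration 1:
  x = (-8 - (2)·3.0000 - (-4)·-3.0000 - (-1)·2.0000) / (11) = -2.1818
  y = (1 - (-2)·-2.0000 - (4)·-3.0000 - (3)·2.0000) / (10) = 0.3000
  z = (3 - (-2)·-2.0000 - (-1)·3.0000 - (-3)·2.0000) / (10) = 0.8000
  w = (-4 - (1)·-2.0000 - (-1)·3.0000 - (2)·-3.0000) / (5) = 1.4000
Iteration 2:
  x = (-8 - (2)·0.3000 - (-4)·0.8000 - (-1)·1.4000) / (11) = -0.3636
  y = (1 - (-2)·-2.1818 - (4)·0.8000 - (3)·1.4000) / (10) = -1.0764
  z = (3 - (-2)·-2.1818 - (-1)·0.3000 - (-3)·1.4000) / (10) = 0.3136
  w = (-4 - (1)·-2.1818 - (-1)·0.3000 - (2)·0.8000) / (5) = -0.6236

(-0.3636, -1.0764, 0.3136, -0.6236)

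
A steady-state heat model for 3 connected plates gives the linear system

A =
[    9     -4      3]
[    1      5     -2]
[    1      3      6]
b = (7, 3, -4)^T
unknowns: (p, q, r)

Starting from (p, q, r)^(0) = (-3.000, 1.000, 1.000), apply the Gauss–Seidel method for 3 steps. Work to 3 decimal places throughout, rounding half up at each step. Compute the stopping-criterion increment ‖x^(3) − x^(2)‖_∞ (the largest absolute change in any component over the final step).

Iteration 1:
  p = (7 - (-4)·1.000 - (3)·1.000) / (9) = 0.889
  q = (3 - (1)·0.889 - (-2)·1.000) / (5) = 0.822
  r = (-4 - (1)·0.889 - (3)·0.822) / (6) = -1.226
Iteration 2:
  p = (7 - (-4)·0.822 - (3)·-1.226) / (9) = 1.552
  q = (3 - (1)·1.552 - (-2)·-1.226) / (5) = -0.201
  r = (-4 - (1)·1.552 - (3)·-0.201) / (6) = -0.825
Iteration 3:
  p = (7 - (-4)·-0.201 - (3)·-0.825) / (9) = 0.963
  q = (3 - (1)·0.963 - (-2)·-0.825) / (5) = 0.077
  r = (-4 - (1)·0.963 - (3)·0.077) / (6) = -0.866
Change: (-0.589, 0.278, -0.041) → max |·| = 0.589

0.589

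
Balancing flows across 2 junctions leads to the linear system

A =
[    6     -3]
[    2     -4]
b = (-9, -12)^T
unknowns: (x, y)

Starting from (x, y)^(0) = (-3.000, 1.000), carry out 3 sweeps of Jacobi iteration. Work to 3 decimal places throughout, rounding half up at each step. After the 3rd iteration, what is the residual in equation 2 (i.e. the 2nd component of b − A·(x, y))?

Iteration 1:
  x = (-9 - (-3)·1.000) / (6) = -1.000
  y = (-12 - (2)·-3.000) / (-4) = 1.500
Iteration 2:
  x = (-9 - (-3)·1.500) / (6) = -0.750
  y = (-12 - (2)·-1.000) / (-4) = 2.500
Iteration 3:
  x = (-9 - (-3)·2.500) / (6) = -0.250
  y = (-12 - (2)·-0.750) / (-4) = 2.625
Residual b − A·x = (0.375, -1.000)

-1.000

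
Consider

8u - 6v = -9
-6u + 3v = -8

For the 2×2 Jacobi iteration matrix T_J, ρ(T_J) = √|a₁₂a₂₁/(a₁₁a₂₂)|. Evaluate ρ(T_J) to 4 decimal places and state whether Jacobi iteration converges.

a₁₂a₂₁/(a₁₁a₂₂) = (-6)·(-6) / ((8)·(3)) = 1.500000
ρ = √|1.500000| = √1.500000 = 1.2247
ρ > 1, so Jacobi diverges

1.2247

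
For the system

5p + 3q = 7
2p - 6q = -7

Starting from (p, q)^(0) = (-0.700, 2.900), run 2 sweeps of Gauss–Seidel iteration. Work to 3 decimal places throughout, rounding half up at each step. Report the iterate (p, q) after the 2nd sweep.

(0.768, 1.423)

Iteration 1:
  p = (7 - (3)·2.900) / (5) = -0.340
  q = (-7 - (2)·-0.340) / (-6) = 1.053
Iteration 2:
  p = (7 - (3)·1.053) / (5) = 0.768
  q = (-7 - (2)·0.768) / (-6) = 1.423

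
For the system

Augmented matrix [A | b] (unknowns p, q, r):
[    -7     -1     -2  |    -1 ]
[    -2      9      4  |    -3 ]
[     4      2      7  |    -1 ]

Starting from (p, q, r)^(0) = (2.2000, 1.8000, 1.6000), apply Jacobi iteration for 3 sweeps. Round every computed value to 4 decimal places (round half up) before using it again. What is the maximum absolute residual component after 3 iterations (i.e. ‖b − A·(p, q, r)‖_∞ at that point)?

Iteration 1:
  p = (-1 - (-1)·1.8000 - (-2)·1.6000) / (-7) = -0.5714
  q = (-3 - (-2)·2.2000 - (4)·1.6000) / (9) = -0.5556
  r = (-1 - (4)·2.2000 - (2)·1.8000) / (7) = -1.9143
Iteration 2:
  p = (-1 - (-1)·-0.5556 - (-2)·-1.9143) / (-7) = 0.7692
  q = (-3 - (-2)·-0.5714 - (4)·-1.9143) / (9) = 0.3905
  r = (-1 - (4)·-0.5714 - (2)·-0.5556) / (7) = 0.3424
Iteration 3:
  p = (-1 - (-1)·0.3905 - (-2)·0.3424) / (-7) = -0.0108
  q = (-3 - (-2)·0.7692 - (4)·0.3424) / (9) = -0.3146
  r = (-1 - (4)·0.7692 - (2)·0.3905) / (7) = -0.6940
Residual b − A·x = (-2.7782, 2.5858, 4.5304); ∞-norm = 4.5304

4.5304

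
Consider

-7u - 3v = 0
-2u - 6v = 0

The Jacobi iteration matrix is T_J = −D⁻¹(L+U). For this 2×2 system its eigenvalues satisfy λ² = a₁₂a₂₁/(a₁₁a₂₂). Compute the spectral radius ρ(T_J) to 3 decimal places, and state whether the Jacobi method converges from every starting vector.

0.378

a₁₂a₂₁/(a₁₁a₂₂) = (-3)·(-2) / ((-7)·(-6)) = 0.142857
ρ = √|0.142857| = √0.142857 = 0.378
ρ < 1, so Jacobi converges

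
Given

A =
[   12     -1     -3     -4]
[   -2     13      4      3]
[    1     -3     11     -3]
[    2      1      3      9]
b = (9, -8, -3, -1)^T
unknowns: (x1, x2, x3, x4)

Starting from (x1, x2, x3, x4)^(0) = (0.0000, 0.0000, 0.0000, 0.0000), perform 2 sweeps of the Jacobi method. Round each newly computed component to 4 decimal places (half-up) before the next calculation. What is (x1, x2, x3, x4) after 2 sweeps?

Iteration 1:
  x1 = (9 - (-1)·0.0000 - (-3)·0.0000 - (-4)·0.0000) / (12) = 0.7500
  x2 = (-8 - (-2)·0.0000 - (4)·0.0000 - (3)·0.0000) / (13) = -0.6154
  x3 = (-3 - (1)·0.0000 - (-3)·0.0000 - (-3)·0.0000) / (11) = -0.2727
  x4 = (-1 - (2)·0.0000 - (1)·0.0000 - (3)·0.0000) / (9) = -0.1111
Iteration 2:
  x1 = (9 - (-1)·-0.6154 - (-3)·-0.2727 - (-4)·-0.1111) / (12) = 0.5935
  x2 = (-8 - (-2)·0.7500 - (4)·-0.2727 - (3)·-0.1111) / (13) = -0.3905
  x3 = (-3 - (1)·0.7500 - (-3)·-0.6154 - (-3)·-0.1111) / (11) = -0.5390
  x4 = (-1 - (2)·0.7500 - (1)·-0.6154 - (3)·-0.2727) / (9) = -0.1185

(0.5935, -0.3905, -0.5390, -0.1185)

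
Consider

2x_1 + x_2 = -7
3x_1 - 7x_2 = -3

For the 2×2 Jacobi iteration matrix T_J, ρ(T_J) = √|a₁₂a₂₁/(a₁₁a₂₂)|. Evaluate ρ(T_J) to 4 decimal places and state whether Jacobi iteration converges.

0.4629

a₁₂a₂₁/(a₁₁a₂₂) = (1)·(3) / ((2)·(-7)) = -0.214286
ρ = √|-0.214286| = √0.214286 = 0.4629
ρ < 1, so Jacobi converges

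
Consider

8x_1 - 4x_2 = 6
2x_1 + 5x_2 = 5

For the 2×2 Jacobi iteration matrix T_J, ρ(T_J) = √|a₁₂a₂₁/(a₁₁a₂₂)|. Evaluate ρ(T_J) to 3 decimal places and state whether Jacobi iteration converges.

a₁₂a₂₁/(a₁₁a₂₂) = (-4)·(2) / ((8)·(5)) = -0.200000
ρ = √|-0.200000| = √0.200000 = 0.447
ρ < 1, so Jacobi converges

0.447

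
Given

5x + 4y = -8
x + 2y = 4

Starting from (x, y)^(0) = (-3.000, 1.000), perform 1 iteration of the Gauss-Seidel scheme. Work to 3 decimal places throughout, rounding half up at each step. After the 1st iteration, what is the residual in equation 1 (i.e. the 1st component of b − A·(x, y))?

Iteration 1:
  x = (-8 - (4)·1.000) / (5) = -2.400
  y = (4 - (1)·-2.400) / (2) = 3.200
Residual b − A·x = (-8.800, 0.000)

-8.800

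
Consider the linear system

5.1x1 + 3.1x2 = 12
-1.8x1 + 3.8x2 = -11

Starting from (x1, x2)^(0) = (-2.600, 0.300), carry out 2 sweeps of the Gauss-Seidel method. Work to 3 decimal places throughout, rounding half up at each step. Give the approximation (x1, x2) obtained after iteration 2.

Iteration 1:
  x1 = (12 - (3.1)·0.300) / (5.1) = 2.171
  x2 = (-11 - (-1.8)·2.171) / (3.8) = -1.866
Iteration 2:
  x1 = (12 - (3.1)·-1.866) / (5.1) = 3.487
  x2 = (-11 - (-1.8)·3.487) / (3.8) = -1.243

(3.487, -1.243)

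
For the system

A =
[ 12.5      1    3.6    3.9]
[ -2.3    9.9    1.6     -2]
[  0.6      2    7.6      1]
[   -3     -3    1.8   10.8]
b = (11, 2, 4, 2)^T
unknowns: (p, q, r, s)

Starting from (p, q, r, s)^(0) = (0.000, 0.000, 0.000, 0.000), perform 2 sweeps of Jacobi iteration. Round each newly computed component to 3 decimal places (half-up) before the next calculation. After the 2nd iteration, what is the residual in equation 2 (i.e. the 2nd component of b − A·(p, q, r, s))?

Iteration 1:
  p = (11 - (1)·0.000 - (3.6)·0.000 - (3.9)·0.000) / (12.5) = 0.880
  q = (2 - (-2.3)·0.000 - (1.6)·0.000 - (-2)·0.000) / (9.9) = 0.202
  r = (4 - (0.6)·0.000 - (2)·0.000 - (1)·0.000) / (7.6) = 0.526
  s = (2 - (-3)·0.000 - (-3)·0.000 - (1.8)·0.000) / (10.8) = 0.185
Iteration 2:
  p = (11 - (1)·0.202 - (3.6)·0.526 - (3.9)·0.185) / (12.5) = 0.655
  q = (2 - (-2.3)·0.880 - (1.6)·0.526 - (-2)·0.185) / (9.9) = 0.359
  r = (4 - (0.6)·0.880 - (2)·0.202 - (1)·0.185) / (7.6) = 0.379
  s = (2 - (-3)·0.880 - (-3)·0.202 - (1.8)·0.526) / (10.8) = 0.398
Residual b − A·x = (-0.463, 0.142, -0.389, 0.061)

0.142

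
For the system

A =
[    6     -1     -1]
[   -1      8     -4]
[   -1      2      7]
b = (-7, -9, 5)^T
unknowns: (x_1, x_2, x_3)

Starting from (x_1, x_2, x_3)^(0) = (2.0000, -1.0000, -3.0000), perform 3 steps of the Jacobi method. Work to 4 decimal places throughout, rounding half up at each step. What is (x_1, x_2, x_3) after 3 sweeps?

(-1.0967, -0.7280, 0.7249)

Iteration 1:
  x_1 = (-7 - (-1)·-1.0000 - (-1)·-3.0000) / (6) = -1.8333
  x_2 = (-9 - (-1)·2.0000 - (-4)·-3.0000) / (8) = -2.3750
  x_3 = (5 - (-1)·2.0000 - (2)·-1.0000) / (7) = 1.2857
Iteration 2:
  x_1 = (-7 - (-1)·-2.3750 - (-1)·1.2857) / (6) = -1.3482
  x_2 = (-9 - (-1)·-1.8333 - (-4)·1.2857) / (8) = -0.7113
  x_3 = (5 - (-1)·-1.8333 - (2)·-2.3750) / (7) = 1.1310
Iteration 3:
  x_1 = (-7 - (-1)·-0.7113 - (-1)·1.1310) / (6) = -1.0967
  x_2 = (-9 - (-1)·-1.3482 - (-4)·1.1310) / (8) = -0.7280
  x_3 = (5 - (-1)·-1.3482 - (2)·-0.7113) / (7) = 0.7249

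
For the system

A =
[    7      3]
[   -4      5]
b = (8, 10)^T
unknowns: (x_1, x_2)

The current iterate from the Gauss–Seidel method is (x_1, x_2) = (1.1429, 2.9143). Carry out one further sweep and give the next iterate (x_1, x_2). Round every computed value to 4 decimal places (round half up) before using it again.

(-0.1061, 1.9151)

One sweep:
  x_1 = (8 - (3)·2.9143) / (7) = -0.1061
  x_2 = (10 - (-4)·-0.1061) / (5) = 1.9151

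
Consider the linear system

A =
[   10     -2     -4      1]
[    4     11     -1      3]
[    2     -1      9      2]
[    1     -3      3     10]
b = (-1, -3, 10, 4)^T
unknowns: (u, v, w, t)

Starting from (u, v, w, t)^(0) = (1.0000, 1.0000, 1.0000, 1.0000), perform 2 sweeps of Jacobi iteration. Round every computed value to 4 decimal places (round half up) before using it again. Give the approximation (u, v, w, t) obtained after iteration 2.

(0.0175, -0.4293, 0.8646, -0.1188)

Iteration 1:
  u = (-1 - (-2)·1.0000 - (-4)·1.0000 - (1)·1.0000) / (10) = 0.4000
  v = (-3 - (4)·1.0000 - (-1)·1.0000 - (3)·1.0000) / (11) = -0.8182
  w = (10 - (2)·1.0000 - (-1)·1.0000 - (2)·1.0000) / (9) = 0.7778
  t = (4 - (1)·1.0000 - (-3)·1.0000 - (3)·1.0000) / (10) = 0.3000
Iteration 2:
  u = (-1 - (-2)·-0.8182 - (-4)·0.7778 - (1)·0.3000) / (10) = 0.0175
  v = (-3 - (4)·0.4000 - (-1)·0.7778 - (3)·0.3000) / (11) = -0.4293
  w = (10 - (2)·0.4000 - (-1)·-0.8182 - (2)·0.3000) / (9) = 0.8646
  t = (4 - (1)·0.4000 - (-3)·-0.8182 - (3)·0.7778) / (10) = -0.1188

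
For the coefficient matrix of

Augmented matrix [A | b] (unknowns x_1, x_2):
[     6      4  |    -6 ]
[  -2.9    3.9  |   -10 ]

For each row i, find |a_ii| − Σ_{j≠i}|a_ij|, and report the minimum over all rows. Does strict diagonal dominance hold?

row 1: |6| − (4) = 2
row 2: |3.9| − (2.9) = 1
minimum over rows = 1 → strictly diagonally dominant (convergence guaranteed)

1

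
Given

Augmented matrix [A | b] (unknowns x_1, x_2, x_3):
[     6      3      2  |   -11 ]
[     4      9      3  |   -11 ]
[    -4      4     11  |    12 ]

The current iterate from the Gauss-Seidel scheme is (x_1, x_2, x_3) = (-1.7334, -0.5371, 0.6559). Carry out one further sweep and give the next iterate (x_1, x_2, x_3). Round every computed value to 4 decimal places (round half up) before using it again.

(-1.7834, -0.6482, 0.6781)

One sweep:
  x_1 = (-11 - (3)·-0.5371 - (2)·0.6559) / (6) = -1.7834
  x_2 = (-11 - (4)·-1.7834 - (3)·0.6559) / (9) = -0.6482
  x_3 = (12 - (-4)·-1.7834 - (4)·-0.6482) / (11) = 0.6781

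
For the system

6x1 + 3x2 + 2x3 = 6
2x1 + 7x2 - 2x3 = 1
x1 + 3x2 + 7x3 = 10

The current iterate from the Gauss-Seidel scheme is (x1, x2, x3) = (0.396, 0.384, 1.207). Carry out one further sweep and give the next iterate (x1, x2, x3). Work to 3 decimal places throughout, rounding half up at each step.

(0.406, 0.372, 1.211)

One sweep:
  x1 = (6 - (3)·0.384 - (2)·1.207) / (6) = 0.406
  x2 = (1 - (2)·0.406 - (-2)·1.207) / (7) = 0.372
  x3 = (10 - (1)·0.406 - (3)·0.372) / (7) = 1.211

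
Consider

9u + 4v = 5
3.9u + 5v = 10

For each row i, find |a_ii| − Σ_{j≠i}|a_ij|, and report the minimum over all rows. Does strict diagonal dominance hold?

row 1: |9| − (4) = 5
row 2: |5| − (3.9) = 1.1
minimum over rows = 1.1 → strictly diagonally dominant (convergence guaranteed)

1.1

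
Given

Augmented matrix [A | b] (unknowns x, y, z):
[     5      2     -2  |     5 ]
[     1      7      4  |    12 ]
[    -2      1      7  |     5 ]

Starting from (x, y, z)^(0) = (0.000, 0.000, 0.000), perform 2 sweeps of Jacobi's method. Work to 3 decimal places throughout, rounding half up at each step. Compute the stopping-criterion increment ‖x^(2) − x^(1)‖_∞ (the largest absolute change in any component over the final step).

Iteration 1:
  x = (5 - (2)·0.000 - (-2)·0.000) / (5) = 1.000
  y = (12 - (1)·0.000 - (4)·0.000) / (7) = 1.714
  z = (5 - (-2)·0.000 - (1)·0.000) / (7) = 0.714
Iteration 2:
  x = (5 - (2)·1.714 - (-2)·0.714) / (5) = 0.600
  y = (12 - (1)·1.000 - (4)·0.714) / (7) = 1.163
  z = (5 - (-2)·1.000 - (1)·1.714) / (7) = 0.755
Change: (-0.400, -0.551, 0.041) → max |·| = 0.551

0.551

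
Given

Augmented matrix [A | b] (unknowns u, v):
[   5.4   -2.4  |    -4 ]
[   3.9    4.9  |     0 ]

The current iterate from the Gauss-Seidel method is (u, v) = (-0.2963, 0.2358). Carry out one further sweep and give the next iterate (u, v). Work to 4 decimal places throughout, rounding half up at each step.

(-0.6359, 0.5061)

One sweep:
  u = (-4 - (-2.4)·0.2358) / (5.4) = -0.6359
  v = (0 - (3.9)·-0.6359) / (4.9) = 0.5061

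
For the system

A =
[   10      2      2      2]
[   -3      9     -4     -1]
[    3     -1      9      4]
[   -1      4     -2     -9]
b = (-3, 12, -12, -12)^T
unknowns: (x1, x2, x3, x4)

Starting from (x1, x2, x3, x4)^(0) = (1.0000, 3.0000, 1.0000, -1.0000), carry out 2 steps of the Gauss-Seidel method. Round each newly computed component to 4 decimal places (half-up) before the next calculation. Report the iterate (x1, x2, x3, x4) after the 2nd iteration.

(-0.9135, 1.0722, -1.8599, 2.3247)

Iteration 1:
  x1 = (-3 - (2)·3.0000 - (2)·1.0000 - (2)·-1.0000) / (10) = -0.9000
  x2 = (12 - (-3)·-0.9000 - (-4)·1.0000 - (-1)·-1.0000) / (9) = 1.3667
  x3 = (-12 - (3)·-0.9000 - (-1)·1.3667 - (4)·-1.0000) / (9) = -0.4370
  x4 = (-12 - (-1)·-0.9000 - (4)·1.3667 - (-2)·-0.4370) / (-9) = 2.1379
Iteration 2:
  x1 = (-3 - (2)·1.3667 - (2)·-0.4370 - (2)·2.1379) / (10) = -0.9135
  x2 = (12 - (-3)·-0.9135 - (-4)·-0.4370 - (-1)·2.1379) / (9) = 1.0722
  x3 = (-12 - (3)·-0.9135 - (-1)·1.0722 - (4)·2.1379) / (9) = -1.8599
  x4 = (-12 - (-1)·-0.9135 - (4)·1.0722 - (-2)·-1.8599) / (-9) = 2.3247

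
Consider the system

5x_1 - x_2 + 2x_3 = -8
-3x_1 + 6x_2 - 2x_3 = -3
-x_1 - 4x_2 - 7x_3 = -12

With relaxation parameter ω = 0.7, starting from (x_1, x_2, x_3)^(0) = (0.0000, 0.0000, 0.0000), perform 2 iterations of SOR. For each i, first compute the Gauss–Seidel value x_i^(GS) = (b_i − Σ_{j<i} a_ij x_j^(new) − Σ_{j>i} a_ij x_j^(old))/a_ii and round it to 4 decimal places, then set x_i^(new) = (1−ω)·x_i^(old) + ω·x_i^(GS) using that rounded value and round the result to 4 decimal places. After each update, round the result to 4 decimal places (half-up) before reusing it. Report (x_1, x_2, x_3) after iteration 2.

Iteration 1:
  x_1: GS value = (-8 - (-1)·0.0000 - (2)·0.0000) / (5) = -1.6000;  x_1 ← (1−ω)·0.0000 + ω·-1.6000 = -1.1200
  x_2: GS value = (-3 - (-3)·-1.1200 - (-2)·0.0000) / (6) = -1.0600;  x_2 ← (1−ω)·0.0000 + ω·-1.0600 = -0.7420
  x_3: GS value = (-12 - (-1)·-1.1200 - (-4)·-0.7420) / (-7) = 2.2983;  x_3 ← (1−ω)·0.0000 + ω·2.2983 = 1.6088
Iteration 2:
  x_1: GS value = (-8 - (-1)·-0.7420 - (2)·1.6088) / (5) = -2.3919;  x_1 ← (1−ω)·-1.1200 + ω·-2.3919 = -2.0103
  x_2: GS value = (-3 - (-3)·-2.0103 - (-2)·1.6088) / (6) = -0.9689;  x_2 ← (1−ω)·-0.7420 + ω·-0.9689 = -0.9008
  x_3: GS value = (-12 - (-1)·-2.0103 - (-4)·-0.9008) / (-7) = 2.5162;  x_3 ← (1−ω)·1.6088 + ω·2.5162 = 2.2440

(-2.0103, -0.9008, 2.2440)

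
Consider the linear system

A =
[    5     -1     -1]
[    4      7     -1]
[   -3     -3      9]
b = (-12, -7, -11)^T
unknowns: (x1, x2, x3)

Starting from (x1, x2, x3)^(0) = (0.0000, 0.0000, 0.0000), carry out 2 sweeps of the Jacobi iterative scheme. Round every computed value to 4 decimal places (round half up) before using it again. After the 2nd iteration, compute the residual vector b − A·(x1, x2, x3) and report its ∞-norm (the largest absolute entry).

2.2576

Iteration 1:
  x1 = (-12 - (-1)·0.0000 - (-1)·0.0000) / (5) = -2.4000
  x2 = (-7 - (4)·0.0000 - (-1)·0.0000) / (7) = -1.0000
  x3 = (-11 - (-3)·0.0000 - (-3)·0.0000) / (9) = -1.2222
Iteration 2:
  x1 = (-12 - (-1)·-1.0000 - (-1)·-1.2222) / (5) = -2.8444
  x2 = (-7 - (4)·-2.4000 - (-1)·-1.2222) / (7) = 0.1968
  x3 = (-11 - (-3)·-2.4000 - (-3)·-1.0000) / (9) = -2.3556
Residual b − A·x = (0.0632, 0.6444, 2.2576); ∞-norm = 2.2576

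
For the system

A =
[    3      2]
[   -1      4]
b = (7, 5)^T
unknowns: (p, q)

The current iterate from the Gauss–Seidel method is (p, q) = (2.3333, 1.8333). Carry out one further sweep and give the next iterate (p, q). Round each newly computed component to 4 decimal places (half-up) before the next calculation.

One sweep:
  p = (7 - (2)·1.8333) / (3) = 1.1111
  q = (5 - (-1)·1.1111) / (4) = 1.5278

(1.1111, 1.5278)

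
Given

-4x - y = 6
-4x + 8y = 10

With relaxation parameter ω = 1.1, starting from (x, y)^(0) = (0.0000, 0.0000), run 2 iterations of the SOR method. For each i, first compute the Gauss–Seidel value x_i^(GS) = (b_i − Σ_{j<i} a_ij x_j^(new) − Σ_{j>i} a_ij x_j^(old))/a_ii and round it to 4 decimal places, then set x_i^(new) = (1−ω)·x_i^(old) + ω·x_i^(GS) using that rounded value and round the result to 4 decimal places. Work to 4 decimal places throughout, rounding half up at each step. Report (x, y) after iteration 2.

(-1.6136, 0.4408)

Iteration 1:
  x: GS value = (6 - (-1)·0.0000) / (-4) = -1.5000;  x ← (1−ω)·0.0000 + ω·-1.5000 = -1.6500
  y: GS value = (10 - (-4)·-1.6500) / (8) = 0.4250;  y ← (1−ω)·0.0000 + ω·0.4250 = 0.4675
Iteration 2:
  x: GS value = (6 - (-1)·0.4675) / (-4) = -1.6169;  x ← (1−ω)·-1.6500 + ω·-1.6169 = -1.6136
  y: GS value = (10 - (-4)·-1.6136) / (8) = 0.4432;  y ← (1−ω)·0.4675 + ω·0.4432 = 0.4408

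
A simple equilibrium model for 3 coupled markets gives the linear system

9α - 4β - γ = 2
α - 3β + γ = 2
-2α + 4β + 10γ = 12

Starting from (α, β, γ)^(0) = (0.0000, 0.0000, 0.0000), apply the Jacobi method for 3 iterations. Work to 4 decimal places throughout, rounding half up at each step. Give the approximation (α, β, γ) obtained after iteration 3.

(0.3045, -0.1432, 1.2889)

Iteration 1:
  α = (2 - (-4)·0.0000 - (-1)·0.0000) / (9) = 0.2222
  β = (2 - (1)·0.0000 - (1)·0.0000) / (-3) = -0.6667
  γ = (12 - (-2)·0.0000 - (4)·0.0000) / (10) = 1.2000
Iteration 2:
  α = (2 - (-4)·-0.6667 - (-1)·1.2000) / (9) = 0.0592
  β = (2 - (1)·0.2222 - (1)·1.2000) / (-3) = -0.1926
  γ = (12 - (-2)·0.2222 - (4)·-0.6667) / (10) = 1.5111
Iteration 3:
  α = (2 - (-4)·-0.1926 - (-1)·1.5111) / (9) = 0.3045
  β = (2 - (1)·0.0592 - (1)·1.5111) / (-3) = -0.1432
  γ = (12 - (-2)·0.0592 - (4)·-0.1926) / (10) = 1.2889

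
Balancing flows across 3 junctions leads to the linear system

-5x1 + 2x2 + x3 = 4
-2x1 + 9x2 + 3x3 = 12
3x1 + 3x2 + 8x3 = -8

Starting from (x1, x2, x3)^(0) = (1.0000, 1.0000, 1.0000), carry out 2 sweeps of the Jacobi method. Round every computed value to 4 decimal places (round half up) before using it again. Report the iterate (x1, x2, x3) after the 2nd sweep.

(-0.6611, 1.8722, -1.3833)

Iteration 1:
  x1 = (4 - (2)·1.0000 - (1)·1.0000) / (-5) = -0.2000
  x2 = (12 - (-2)·1.0000 - (3)·1.0000) / (9) = 1.2222
  x3 = (-8 - (3)·1.0000 - (3)·1.0000) / (8) = -1.7500
Iteration 2:
  x1 = (4 - (2)·1.2222 - (1)·-1.7500) / (-5) = -0.6611
  x2 = (12 - (-2)·-0.2000 - (3)·-1.7500) / (9) = 1.8722
  x3 = (-8 - (3)·-0.2000 - (3)·1.2222) / (8) = -1.3833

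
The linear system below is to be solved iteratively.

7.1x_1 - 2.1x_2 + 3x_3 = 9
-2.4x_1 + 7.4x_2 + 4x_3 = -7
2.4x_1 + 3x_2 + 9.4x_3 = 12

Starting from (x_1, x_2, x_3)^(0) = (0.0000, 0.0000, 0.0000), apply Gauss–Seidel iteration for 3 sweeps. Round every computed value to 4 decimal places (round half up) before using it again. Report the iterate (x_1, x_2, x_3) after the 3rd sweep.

(0.2164, -1.7107, 1.7673)

Iteration 1:
  x_1 = (9 - (-2.1)·0.0000 - (3)·0.0000) / (7.1) = 1.2676
  x_2 = (-7 - (-2.4)·1.2676 - (4)·0.0000) / (7.4) = -0.5348
  x_3 = (12 - (2.4)·1.2676 - (3)·-0.5348) / (9.4) = 1.1236
Iteration 2:
  x_1 = (9 - (-2.1)·-0.5348 - (3)·1.1236) / (7.1) = 0.6347
  x_2 = (-7 - (-2.4)·0.6347 - (4)·1.1236) / (7.4) = -1.3474
  x_3 = (12 - (2.4)·0.6347 - (3)·-1.3474) / (9.4) = 1.5446
Iteration 3:
  x_1 = (9 - (-2.1)·-1.3474 - (3)·1.5446) / (7.1) = 0.2164
  x_2 = (-7 - (-2.4)·0.2164 - (4)·1.5446) / (7.4) = -1.7107
  x_3 = (12 - (2.4)·0.2164 - (3)·-1.7107) / (9.4) = 1.7673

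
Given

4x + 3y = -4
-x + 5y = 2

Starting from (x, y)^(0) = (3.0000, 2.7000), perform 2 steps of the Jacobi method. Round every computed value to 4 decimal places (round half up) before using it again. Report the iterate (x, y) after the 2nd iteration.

(-1.7500, -0.2050)

Iteration 1:
  x = (-4 - (3)·2.7000) / (4) = -3.0250
  y = (2 - (-1)·3.0000) / (5) = 1.0000
Iteration 2:
  x = (-4 - (3)·1.0000) / (4) = -1.7500
  y = (2 - (-1)·-3.0250) / (5) = -0.2050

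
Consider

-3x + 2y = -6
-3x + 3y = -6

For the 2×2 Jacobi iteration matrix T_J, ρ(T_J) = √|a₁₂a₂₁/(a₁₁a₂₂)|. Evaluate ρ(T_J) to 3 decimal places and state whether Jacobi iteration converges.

0.816

a₁₂a₂₁/(a₁₁a₂₂) = (2)·(-3) / ((-3)·(3)) = 0.666667
ρ = √|0.666667| = √0.666667 = 0.816
ρ < 1, so Jacobi converges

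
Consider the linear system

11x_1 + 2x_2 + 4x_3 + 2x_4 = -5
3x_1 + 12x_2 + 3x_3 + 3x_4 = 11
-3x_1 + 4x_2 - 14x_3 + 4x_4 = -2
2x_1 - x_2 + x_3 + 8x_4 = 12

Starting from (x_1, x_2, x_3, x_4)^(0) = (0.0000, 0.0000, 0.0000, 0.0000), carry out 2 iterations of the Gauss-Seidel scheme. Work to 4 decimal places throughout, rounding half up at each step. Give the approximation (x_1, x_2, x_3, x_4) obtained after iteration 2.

(-1.1409, 0.6493, 1.0516, 1.7349)

Iteration 1:
  x_1 = (-5 - (2)·0.0000 - (4)·0.0000 - (2)·0.0000) / (11) = -0.4545
  x_2 = (11 - (3)·-0.4545 - (3)·0.0000 - (3)·0.0000) / (12) = 1.0303
  x_3 = (-2 - (-3)·-0.4545 - (4)·1.0303 - (4)·0.0000) / (-14) = 0.5346
  x_4 = (12 - (2)·-0.4545 - (-1)·1.0303 - (1)·0.5346) / (8) = 1.6756
Iteration 2:
  x_1 = (-5 - (2)·1.0303 - (4)·0.5346 - (2)·1.6756) / (11) = -1.1409
  x_2 = (11 - (3)·-1.1409 - (3)·0.5346 - (3)·1.6756) / (12) = 0.6493
  x_3 = (-2 - (-3)·-1.1409 - (4)·0.6493 - (4)·1.6756) / (-14) = 1.0516
  x_4 = (12 - (2)·-1.1409 - (-1)·0.6493 - (1)·1.0516) / (8) = 1.7349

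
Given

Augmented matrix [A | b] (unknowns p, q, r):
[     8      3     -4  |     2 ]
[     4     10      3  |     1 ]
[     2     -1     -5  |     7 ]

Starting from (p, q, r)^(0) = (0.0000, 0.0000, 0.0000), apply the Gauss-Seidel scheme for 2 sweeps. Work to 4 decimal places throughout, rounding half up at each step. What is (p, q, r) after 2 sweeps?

Iteration 1:
  p = (2 - (3)·0.0000 - (-4)·0.0000) / (8) = 0.2500
  q = (1 - (4)·0.2500 - (3)·0.0000) / (10) = 0.0000
  r = (7 - (2)·0.2500 - (-1)·0.0000) / (-5) = -1.3000
Iteration 2:
  p = (2 - (3)·0.0000 - (-4)·-1.3000) / (8) = -0.4000
  q = (1 - (4)·-0.4000 - (3)·-1.3000) / (10) = 0.6500
  r = (7 - (2)·-0.4000 - (-1)·0.6500) / (-5) = -1.6900

(-0.4000, 0.6500, -1.6900)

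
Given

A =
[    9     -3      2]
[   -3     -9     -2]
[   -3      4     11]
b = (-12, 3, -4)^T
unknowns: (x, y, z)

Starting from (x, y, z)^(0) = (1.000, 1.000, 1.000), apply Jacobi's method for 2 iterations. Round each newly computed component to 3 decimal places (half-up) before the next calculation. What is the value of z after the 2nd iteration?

-0.374

Iteration 1:
  x = (-12 - (-3)·1.000 - (2)·1.000) / (9) = -1.222
  y = (3 - (-3)·1.000 - (-2)·1.000) / (-9) = -0.889
  z = (-4 - (-3)·1.000 - (4)·1.000) / (11) = -0.455
Iteration 2:
  x = (-12 - (-3)·-0.889 - (2)·-0.455) / (9) = -1.529
  y = (3 - (-3)·-1.222 - (-2)·-0.455) / (-9) = 0.175
  z = (-4 - (-3)·-1.222 - (4)·-0.889) / (11) = -0.374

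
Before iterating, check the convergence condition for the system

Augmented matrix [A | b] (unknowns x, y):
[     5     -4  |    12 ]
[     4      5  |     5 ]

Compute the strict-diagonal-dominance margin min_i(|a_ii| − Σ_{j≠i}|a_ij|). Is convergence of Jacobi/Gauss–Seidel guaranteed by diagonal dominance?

row 1: |5| − (4) = 1
row 2: |5| − (4) = 1
minimum over rows = 1 → strictly diagonally dominant (convergence guaranteed)

1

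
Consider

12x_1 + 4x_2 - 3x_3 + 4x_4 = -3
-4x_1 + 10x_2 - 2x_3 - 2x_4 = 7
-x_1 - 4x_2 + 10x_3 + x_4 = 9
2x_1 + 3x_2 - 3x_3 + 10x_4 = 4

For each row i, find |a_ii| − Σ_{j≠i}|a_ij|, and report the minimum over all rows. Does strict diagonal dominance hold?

row 1: |12| − (4+3+4) = 1
row 2: |10| − (4+2+2) = 2
row 3: |10| − (1+4+1) = 4
row 4: |10| − (2+3+3) = 2
minimum over rows = 1 → strictly diagonally dominant (convergence guaranteed)

1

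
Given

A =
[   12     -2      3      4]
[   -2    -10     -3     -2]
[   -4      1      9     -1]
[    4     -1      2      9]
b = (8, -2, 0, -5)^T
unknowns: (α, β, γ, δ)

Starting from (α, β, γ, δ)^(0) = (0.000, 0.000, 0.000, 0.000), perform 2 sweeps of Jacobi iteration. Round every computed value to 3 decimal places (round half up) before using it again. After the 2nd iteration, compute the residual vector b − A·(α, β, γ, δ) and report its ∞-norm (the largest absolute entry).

1.316

Iteration 1:
  α = (8 - (-2)·0.000 - (3)·0.000 - (4)·0.000) / (12) = 0.667
  β = (-2 - (-2)·0.000 - (-3)·0.000 - (-2)·0.000) / (-10) = 0.200
  γ = (0 - (-4)·0.000 - (1)·0.000 - (-1)·0.000) / (9) = 0.000
  δ = (-5 - (4)·0.000 - (-1)·0.000 - (2)·0.000) / (9) = -0.556
Iteration 2:
  α = (8 - (-2)·0.200 - (3)·0.000 - (4)·-0.556) / (12) = 0.885
  β = (-2 - (-2)·0.667 - (-3)·0.000 - (-2)·-0.556) / (-10) = 0.178
  γ = (0 - (-4)·0.667 - (1)·0.200 - (-1)·-0.556) / (9) = 0.212
  δ = (-5 - (4)·0.667 - (-1)·0.200 - (2)·0.000) / (9) = -0.830
Residual b − A·x = (0.420, 0.526, 0.624, -1.316); ∞-norm = 1.316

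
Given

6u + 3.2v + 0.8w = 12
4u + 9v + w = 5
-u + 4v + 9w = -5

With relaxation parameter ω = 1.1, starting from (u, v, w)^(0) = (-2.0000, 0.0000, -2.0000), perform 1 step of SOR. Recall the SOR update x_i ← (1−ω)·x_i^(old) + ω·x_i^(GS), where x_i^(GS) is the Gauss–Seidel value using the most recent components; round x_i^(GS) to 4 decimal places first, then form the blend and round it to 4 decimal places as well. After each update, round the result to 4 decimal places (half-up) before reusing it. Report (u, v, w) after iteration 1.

(2.6934, -0.4612, 0.1436)

Iteration 1:
  u: GS value = (12 - (3.2)·0.0000 - (0.8)·-2.0000) / (6) = 2.2667;  u ← (1−ω)·-2.0000 + ω·2.2667 = 2.6934
  v: GS value = (5 - (4)·2.6934 - (1)·-2.0000) / (9) = -0.4193;  v ← (1−ω)·0.0000 + ω·-0.4193 = -0.4612
  w: GS value = (-5 - (-1)·2.6934 - (4)·-0.4612) / (9) = -0.0513;  w ← (1−ω)·-2.0000 + ω·-0.0513 = 0.1436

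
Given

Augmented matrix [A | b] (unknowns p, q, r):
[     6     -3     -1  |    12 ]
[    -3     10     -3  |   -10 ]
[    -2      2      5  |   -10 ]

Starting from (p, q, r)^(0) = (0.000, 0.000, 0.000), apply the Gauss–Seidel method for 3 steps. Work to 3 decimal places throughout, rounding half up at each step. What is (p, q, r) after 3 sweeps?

(1.418, -0.881, -1.080)

Iteration 1:
  p = (12 - (-3)·0.000 - (-1)·0.000) / (6) = 2.000
  q = (-10 - (-3)·2.000 - (-3)·0.000) / (10) = -0.400
  r = (-10 - (-2)·2.000 - (2)·-0.400) / (5) = -1.040
Iteration 2:
  p = (12 - (-3)·-0.400 - (-1)·-1.040) / (6) = 1.627
  q = (-10 - (-3)·1.627 - (-3)·-1.040) / (10) = -0.824
  r = (-10 - (-2)·1.627 - (2)·-0.824) / (5) = -1.020
Iteration 3:
  p = (12 - (-3)·-0.824 - (-1)·-1.020) / (6) = 1.418
  q = (-10 - (-3)·1.418 - (-3)·-1.020) / (10) = -0.881
  r = (-10 - (-2)·1.418 - (2)·-0.881) / (5) = -1.080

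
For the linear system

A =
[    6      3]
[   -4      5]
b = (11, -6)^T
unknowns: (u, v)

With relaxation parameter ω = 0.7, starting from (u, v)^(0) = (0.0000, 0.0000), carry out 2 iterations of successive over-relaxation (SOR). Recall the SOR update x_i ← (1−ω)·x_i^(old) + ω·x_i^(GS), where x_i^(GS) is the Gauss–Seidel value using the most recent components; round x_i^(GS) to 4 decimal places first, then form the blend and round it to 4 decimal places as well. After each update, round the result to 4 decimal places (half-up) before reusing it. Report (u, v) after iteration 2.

Iteration 1:
  u: GS value = (11 - (3)·0.0000) / (6) = 1.8333;  u ← (1−ω)·0.0000 + ω·1.8333 = 1.2833
  v: GS value = (-6 - (-4)·1.2833) / (5) = -0.1734;  v ← (1−ω)·0.0000 + ω·-0.1734 = -0.1214
Iteration 2:
  u: GS value = (11 - (3)·-0.1214) / (6) = 1.8940;  u ← (1−ω)·1.2833 + ω·1.8940 = 1.7108
  v: GS value = (-6 - (-4)·1.7108) / (5) = 0.1686;  v ← (1−ω)·-0.1214 + ω·0.1686 = 0.0816

(1.7108, 0.0816)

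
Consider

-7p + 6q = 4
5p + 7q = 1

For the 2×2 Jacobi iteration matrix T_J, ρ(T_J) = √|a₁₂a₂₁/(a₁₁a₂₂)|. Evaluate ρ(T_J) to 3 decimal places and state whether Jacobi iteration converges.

a₁₂a₂₁/(a₁₁a₂₂) = (6)·(5) / ((-7)·(7)) = -0.612245
ρ = √|-0.612245| = √0.612245 = 0.782
ρ < 1, so Jacobi converges

0.782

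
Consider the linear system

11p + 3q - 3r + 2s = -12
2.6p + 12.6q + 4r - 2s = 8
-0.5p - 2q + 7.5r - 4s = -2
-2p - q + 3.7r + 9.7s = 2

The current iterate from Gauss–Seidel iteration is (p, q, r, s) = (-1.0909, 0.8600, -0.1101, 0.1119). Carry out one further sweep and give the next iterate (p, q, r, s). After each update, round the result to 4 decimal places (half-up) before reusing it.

(-1.3758, 0.9715, -0.0396, 0.0378)

One sweep:
  p = (-12 - (3)·0.8600 - (-3)·-0.1101 - (2)·0.1119) / (11) = -1.3758
  q = (8 - (2.6)·-1.3758 - (4)·-0.1101 - (-2)·0.1119) / (12.6) = 0.9715
  r = (-2 - (-0.5)·-1.3758 - (-2)·0.9715 - (-4)·0.1119) / (7.5) = -0.0396
  s = (2 - (-2)·-1.3758 - (-1)·0.9715 - (3.7)·-0.0396) / (9.7) = 0.0378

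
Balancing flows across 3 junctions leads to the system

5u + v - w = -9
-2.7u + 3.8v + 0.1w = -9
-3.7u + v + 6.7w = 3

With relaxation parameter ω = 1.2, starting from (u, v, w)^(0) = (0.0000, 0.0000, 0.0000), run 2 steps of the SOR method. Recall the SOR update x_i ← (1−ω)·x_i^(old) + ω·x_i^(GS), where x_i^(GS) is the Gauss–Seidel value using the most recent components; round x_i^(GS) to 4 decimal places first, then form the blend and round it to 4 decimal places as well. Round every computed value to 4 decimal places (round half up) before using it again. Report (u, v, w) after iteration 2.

(-0.6172, -2.4298, 0.5746)

Iteration 1:
  u: GS value = (-9 - (1)·0.0000 - (-1)·0.0000) / (5) = -1.8000;  u ← (1−ω)·0.0000 + ω·-1.8000 = -2.1600
  v: GS value = (-9 - (-2.7)·-2.1600 - (0.1)·0.0000) / (3.8) = -3.9032;  v ← (1−ω)·0.0000 + ω·-3.9032 = -4.6838
  w: GS value = (3 - (-3.7)·-2.1600 - (1)·-4.6838) / (6.7) = -0.0460;  w ← (1−ω)·0.0000 + ω·-0.0460 = -0.0552
Iteration 2:
  u: GS value = (-9 - (1)·-4.6838 - (-1)·-0.0552) / (5) = -0.8743;  u ← (1−ω)·-2.1600 + ω·-0.8743 = -0.6172
  v: GS value = (-9 - (-2.7)·-0.6172 - (0.1)·-0.0552) / (3.8) = -2.8055;  v ← (1−ω)·-4.6838 + ω·-2.8055 = -2.4298
  w: GS value = (3 - (-3.7)·-0.6172 - (1)·-2.4298) / (6.7) = 0.4696;  w ← (1−ω)·-0.0552 + ω·0.4696 = 0.5746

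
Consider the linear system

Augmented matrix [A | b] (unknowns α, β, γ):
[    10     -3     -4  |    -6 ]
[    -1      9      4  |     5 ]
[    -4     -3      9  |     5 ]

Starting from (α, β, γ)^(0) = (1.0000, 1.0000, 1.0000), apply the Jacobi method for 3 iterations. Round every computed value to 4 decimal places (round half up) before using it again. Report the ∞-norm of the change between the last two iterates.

Iteration 1:
  α = (-6 - (-3)·1.0000 - (-4)·1.0000) / (10) = 0.1000
  β = (5 - (-1)·1.0000 - (4)·1.0000) / (9) = 0.2222
  γ = (5 - (-4)·1.0000 - (-3)·1.0000) / (9) = 1.3333
Iteration 2:
  α = (-6 - (-3)·0.2222 - (-4)·1.3333) / (10) = 0.0000
  β = (5 - (-1)·0.1000 - (4)·1.3333) / (9) = -0.0259
  γ = (5 - (-4)·0.1000 - (-3)·0.2222) / (9) = 0.6741
Iteration 3:
  α = (-6 - (-3)·-0.0259 - (-4)·0.6741) / (10) = -0.3381
  β = (5 - (-1)·0.0000 - (4)·0.6741) / (9) = 0.2560
  γ = (5 - (-4)·0.0000 - (-3)·-0.0259) / (9) = 0.5469
Change: (-0.3381, 0.2819, -0.1272) → max |·| = 0.3381

0.3381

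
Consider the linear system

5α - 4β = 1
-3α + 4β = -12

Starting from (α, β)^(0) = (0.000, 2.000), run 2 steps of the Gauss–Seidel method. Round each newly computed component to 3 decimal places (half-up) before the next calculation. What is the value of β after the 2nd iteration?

-3.840

Iteration 1:
  α = (1 - (-4)·2.000) / (5) = 1.800
  β = (-12 - (-3)·1.800) / (4) = -1.650
Iteration 2:
  α = (1 - (-4)·-1.650) / (5) = -1.120
  β = (-12 - (-3)·-1.120) / (4) = -3.840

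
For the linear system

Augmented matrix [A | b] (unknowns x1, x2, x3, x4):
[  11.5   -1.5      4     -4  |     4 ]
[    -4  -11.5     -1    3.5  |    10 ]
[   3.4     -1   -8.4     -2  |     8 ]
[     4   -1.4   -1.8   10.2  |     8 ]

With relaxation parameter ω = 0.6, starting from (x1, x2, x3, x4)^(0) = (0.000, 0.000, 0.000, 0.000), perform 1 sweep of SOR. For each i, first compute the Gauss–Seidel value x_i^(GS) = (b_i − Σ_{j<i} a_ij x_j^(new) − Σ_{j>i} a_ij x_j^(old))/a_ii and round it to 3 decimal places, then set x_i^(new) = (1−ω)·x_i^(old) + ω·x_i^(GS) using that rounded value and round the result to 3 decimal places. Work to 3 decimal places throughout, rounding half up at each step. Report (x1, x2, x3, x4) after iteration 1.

(0.209, -0.565, -0.481, 0.324)

Iteration 1:
  x1: GS value = (4 - (-1.5)·0.000 - (4)·0.000 - (-4)·0.000) / (11.5) = 0.348;  x1 ← (1−ω)·0.000 + ω·0.348 = 0.209
  x2: GS value = (10 - (-4)·0.209 - (-1)·0.000 - (3.5)·0.000) / (-11.5) = -0.942;  x2 ← (1−ω)·0.000 + ω·-0.942 = -0.565
  x3: GS value = (8 - (3.4)·0.209 - (-1)·-0.565 - (-2)·0.000) / (-8.4) = -0.801;  x3 ← (1−ω)·0.000 + ω·-0.801 = -0.481
  x4: GS value = (8 - (4)·0.209 - (-1.4)·-0.565 - (-1.8)·-0.481) / (10.2) = 0.540;  x4 ← (1−ω)·0.000 + ω·0.540 = 0.324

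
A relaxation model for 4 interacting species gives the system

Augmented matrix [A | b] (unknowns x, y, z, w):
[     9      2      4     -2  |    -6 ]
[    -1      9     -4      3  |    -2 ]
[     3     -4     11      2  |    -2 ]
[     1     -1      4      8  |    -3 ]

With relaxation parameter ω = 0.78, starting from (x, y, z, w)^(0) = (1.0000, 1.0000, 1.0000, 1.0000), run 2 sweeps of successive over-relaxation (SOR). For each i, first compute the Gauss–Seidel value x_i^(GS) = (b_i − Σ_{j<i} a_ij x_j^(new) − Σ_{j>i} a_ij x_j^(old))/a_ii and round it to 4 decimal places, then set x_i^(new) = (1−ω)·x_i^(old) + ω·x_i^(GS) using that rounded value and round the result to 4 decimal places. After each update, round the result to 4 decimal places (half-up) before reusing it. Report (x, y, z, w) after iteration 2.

Iteration 1:
  x: GS value = (-6 - (2)·1.0000 - (4)·1.0000 - (-2)·1.0000) / (9) = -1.1111;  x ← (1−ω)·1.0000 + ω·-1.1111 = -0.6467
  y: GS value = (-2 - (-1)·-0.6467 - (-4)·1.0000 - (3)·1.0000) / (9) = -0.1830;  y ← (1−ω)·1.0000 + ω·-0.1830 = 0.0773
  z: GS value = (-2 - (3)·-0.6467 - (-4)·0.0773 - (2)·1.0000) / (11) = -0.1592;  z ← (1−ω)·1.0000 + ω·-0.1592 = 0.0958
  w: GS value = (-3 - (1)·-0.6467 - (-1)·0.0773 - (4)·0.0958) / (8) = -0.3324;  w ← (1−ω)·1.0000 + ω·-0.3324 = -0.0393
Iteration 2:
  x: GS value = (-6 - (2)·0.0773 - (4)·0.0958 - (-2)·-0.0393) / (9) = -0.7352;  x ← (1−ω)·-0.6467 + ω·-0.7352 = -0.7157
  y: GS value = (-2 - (-1)·-0.7157 - (-4)·0.0958 - (3)·-0.0393) / (9) = -0.2461;  y ← (1−ω)·0.0773 + ω·-0.2461 = -0.1750
  z: GS value = (-2 - (3)·-0.7157 - (-4)·-0.1750 - (2)·-0.0393) / (11) = -0.0431;  z ← (1−ω)·0.0958 + ω·-0.0431 = -0.0125
  w: GS value = (-3 - (1)·-0.7157 - (-1)·-0.1750 - (4)·-0.0125) / (8) = -0.3012;  w ← (1−ω)·-0.0393 + ω·-0.3012 = -0.2436

(-0.7157, -0.1750, -0.0125, -0.2436)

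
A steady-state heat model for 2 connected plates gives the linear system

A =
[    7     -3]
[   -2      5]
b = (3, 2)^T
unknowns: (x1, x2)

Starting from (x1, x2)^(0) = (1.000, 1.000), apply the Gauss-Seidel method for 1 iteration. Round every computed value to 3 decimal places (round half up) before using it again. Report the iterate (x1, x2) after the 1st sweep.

(0.857, 0.743)

Iteration 1:
  x1 = (3 - (-3)·1.000) / (7) = 0.857
  x2 = (2 - (-2)·0.857) / (5) = 0.743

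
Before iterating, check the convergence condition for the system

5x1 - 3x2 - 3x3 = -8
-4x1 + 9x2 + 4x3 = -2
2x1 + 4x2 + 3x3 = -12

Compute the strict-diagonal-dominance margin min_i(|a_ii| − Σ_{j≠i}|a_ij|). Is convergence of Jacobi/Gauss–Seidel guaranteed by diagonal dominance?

row 1: |5| − (3+3) = -1
row 2: |9| − (4+4) = 1
row 3: |3| − (2+4) = -3
minimum over rows = -3 → not strictly diagonally dominant

-3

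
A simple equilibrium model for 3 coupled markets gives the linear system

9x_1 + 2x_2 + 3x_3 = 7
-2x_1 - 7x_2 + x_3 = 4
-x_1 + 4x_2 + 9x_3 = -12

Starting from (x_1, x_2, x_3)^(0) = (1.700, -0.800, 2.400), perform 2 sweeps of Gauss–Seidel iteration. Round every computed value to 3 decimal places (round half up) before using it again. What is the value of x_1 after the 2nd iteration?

Iteration 1:
  x_1 = (7 - (2)·-0.800 - (3)·2.400) / (9) = 0.156
  x_2 = (4 - (-2)·0.156 - (1)·2.400) / (-7) = -0.273
  x_3 = (-12 - (-1)·0.156 - (4)·-0.273) / (9) = -1.195
Iteration 2:
  x_1 = (7 - (2)·-0.273 - (3)·-1.195) / (9) = 1.237
  x_2 = (4 - (-2)·1.237 - (1)·-1.195) / (-7) = -1.096
  x_3 = (-12 - (-1)·1.237 - (4)·-1.096) / (9) = -0.709

1.237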